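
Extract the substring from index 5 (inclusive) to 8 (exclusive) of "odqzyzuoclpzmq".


Input string: 'odqzyzuoclpzmq'
Operation: slice [5:8]
Extract characters: s[5]='z', s[6]='u', s[7]='o'
Result: zuo


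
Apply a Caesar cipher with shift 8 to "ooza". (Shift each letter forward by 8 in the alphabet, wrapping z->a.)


Input: 'ooza', shift = 8
Operation: for each letter, (position + 8) mod 26
Mapping: 'o'(14+8=22)->'w', 'o'(14+8=22)->'w', 'z'(25+8=33, 33 mod 26=7)->'h', 'a'(0+8=8)->'i'
Result: wwhi


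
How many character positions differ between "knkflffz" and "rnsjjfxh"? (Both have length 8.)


String 1: 'knkflffz'
String 2: 'rnsjjfxh'
Compare each position: pos 0: 'k'!='r', pos 1: 'n'=='n', pos 2: 'k'!='s', pos 3: 'f'!='j', pos 4: 'l'!='j', pos 5: 'f'=='f', pos 6: 'f'!='x', pos 7: 'z'!='h'
Differing positions: 6
Hamming distance: 6


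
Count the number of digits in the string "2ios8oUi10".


Input string: '2ios8oUi10'
Operation: count digit characters (0-9)
Scan: '2'(digit), 'i', 'o', 's', '8'(digit), 'o', 'U', 'i', '1'(digit), '0'(digit)
Digits found: 4
Result: 4


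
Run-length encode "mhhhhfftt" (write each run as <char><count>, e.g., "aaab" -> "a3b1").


Input: 'mhhhhfftt'
Operation: identify consecutive runs
Runs: 'm' -> m1, 'hhhh' -> h4, 'ff' -> f2, 'tt' -> t2
Encoded: m1h4f2t2


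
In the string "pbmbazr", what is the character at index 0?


Input string: 'pbmbazr'
Operation: get character at index 0
Index mapping: s[0]='p'
Result: 'p'


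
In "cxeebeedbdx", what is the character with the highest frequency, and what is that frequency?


Input: 'cxeebeedbdx'
Operation: tally each character
Counts: 'b':2, 'c':1, 'd':2, 'e':4, 'x':2
Maximum: 'e' appears 4 times


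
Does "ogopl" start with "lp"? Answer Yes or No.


Input string: 'ogopl'
Prefix to check: 'lp'
First 2 characters of input: 'og'
Match: False
Result: No


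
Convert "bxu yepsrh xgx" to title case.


Input string: 'bxu yepsrh xgx'
Operation: capitalize first letter of each word
Word transformations: 'bxu'->'Bxu', 'yepsrh'->'Yepsrh', 'xgx'->'Xgx'
Result: Bxu Yepsrh Xgx


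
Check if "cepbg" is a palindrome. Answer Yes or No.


Input string: 'cepbg'
Reversed: 'gbpec'
Compare pairs: s[0]='c' vs s[4]='g' (mismatch), s[1]='e' vs s[3]='b' (mismatch)
Palindrome: No


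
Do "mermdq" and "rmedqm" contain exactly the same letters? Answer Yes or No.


String 1: 'mermdq' -> sorted: 'demmqr'
String 2: 'rmedqm' -> sorted: 'demmqr'
Compare sorted forms: 'demmqr' == 'demmqr'
Anagram: Yes


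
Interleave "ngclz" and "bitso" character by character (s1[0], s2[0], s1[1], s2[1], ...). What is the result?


String 1: 'ngclz'
String 2: 'bitso'
Operation: alternate characters
Pairs: 'n'+'b', 'g'+'i', 'c'+'t', 'l'+'s', 'z'+'o'
Result: nbgictlszo


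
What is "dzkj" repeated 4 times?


Input string: 'dzkj'
Operation: repeat 4 times
Concatenation: 'dzkj' + 'dzkj' + 'dzkj' + 'dzkj'
Result: dzkjdzkjdzkjdzkj


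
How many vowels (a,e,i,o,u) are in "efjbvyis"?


Input string: 'efjbvyis'
Operation: count vowels (a, e, i, o, u)
Scan: s[0]='e' (vowel), s[1]='f', s[2]='j', s[3]='b', s[4]='v', s[5]='y', s[6]='i' (vowel), s[7]='s'
Vowels found: 2
Result: 2


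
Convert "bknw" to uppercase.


Input string: 'bknw'
Operation: convert each letter to uppercase
Mapping: 'b'->'B', 'k'->'K', 'n'->'N', 'w'->'W'
Result: BKNW


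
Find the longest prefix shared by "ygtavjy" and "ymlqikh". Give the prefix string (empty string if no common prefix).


String 1: 'ygtavjy'
String 2: 'ymlqikh'
Compare position by position:
pos 0: 'y' vs 'y' match
pos 1: 'g' vs 'm' differ -> stop
Longest common prefix: "y" (length 1)


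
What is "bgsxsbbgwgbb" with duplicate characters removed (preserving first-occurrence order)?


Input: 'bgsxsbbgwgbb'
Operation: keep first occurrence of each character
Scan: s[0]='b' new -> keep; s[1]='g' new -> keep; s[2]='s' new -> keep; s[3]='x' new -> keep; s[4]='s' seen -> skip; s[5]='b' seen -> skip; s[6]='b' seen -> skip; s[7]='g' seen -> skip; s[8]='w' new -> keep; s[9]='g' seen -> skip; s[10]='b' seen -> skip; s[11]='b' seen -> skip
Result: bgsxw


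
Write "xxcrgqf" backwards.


Input string: 'xxcrgqf'
Operation: reverse character order
Original order: 'x' -> 'x' -> 'c' -> 'r' -> 'g' -> 'q' -> 'f'
Reversed order: 'f' -> 'q' -> 'g' -> 'r' -> 'c' -> 'x' -> 'x'
Result: fqgrcxx


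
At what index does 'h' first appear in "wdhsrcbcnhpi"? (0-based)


Input string: 'wdhsrcbcnhpi'
Target: 'h'
Scanning left to right: s[0]='w', s[1]='d', s[2]='h'
First match at index: 2


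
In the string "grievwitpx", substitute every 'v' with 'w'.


Input string: 'grievwitpx'
Operation: replace 'v' with 'w'
Positions of 'v': 4
After replacement: griewwitpx


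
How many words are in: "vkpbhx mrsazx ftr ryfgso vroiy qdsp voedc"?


Input string: 'vkpbhx mrsazx ftr ryfgso vroiy qdsp voedc'
Operation: split by spaces
Words found: 'vkpbhx', 'mrsazx', 'ftr', 'ryfgso', 'vroiy', 'qdsp', 'voedc'
Word count: 7


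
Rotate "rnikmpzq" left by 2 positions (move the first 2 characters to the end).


Input: 'rnikmpzq', shift = 2
Operation: split at index 2 and swap parts
Front part s[0:2] = 'rn'
Back part s[2:] = 'ikmpzq'
Rotated = back + front = 'ikmpzq' + 'rn'
Result: ikmpzqrn


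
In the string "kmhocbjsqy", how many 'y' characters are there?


Input string: 'kmhocbjsqy'
Target character: 'y'
Scan each position: s[9]='y'
Matches found at indices: 9
Total: 1


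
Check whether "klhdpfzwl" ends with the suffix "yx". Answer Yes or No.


Input string: 'klhdpfzwl'
Suffix to check: 'yx'
Last 2 characters of input: 'wl'
Match: False
Result: No


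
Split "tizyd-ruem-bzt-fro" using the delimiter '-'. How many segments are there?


Input string: 'tizyd-ruem-bzt-fro'
Delimiter: '-'
Split result: 'tizyd', 'ruem', 'bzt', 'fro'
Number of parts: 4


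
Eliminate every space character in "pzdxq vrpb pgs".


Input string: 'pzdxq vrpb pgs'
Operation: remove all spaces
Words: 'pzdxq', 'vrpb', 'pgs'
Join without spaces: pzdxqvrpbpgs


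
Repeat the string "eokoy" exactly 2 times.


Input string: 'eokoy'
Operation: repeat 2 times
Concatenation: 'eokoy' + 'eokoy'
Result: eokoyeokoy


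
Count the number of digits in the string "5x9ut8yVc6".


Input string: '5x9ut8yVc6'
Operation: count digit characters (0-9)
Scan: '5'(digit), 'x', '9'(digit), 'u', 't', '8'(digit), 'y', 'V', 'c', '6'(digit)
Digits found: 4
Result: 4


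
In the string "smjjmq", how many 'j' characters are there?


Input string: 'smjjmq'
Target character: 'j'
Scan each position: s[2]='j', s[3]='j'
Matches found at indices: 2, 3
Total: 2


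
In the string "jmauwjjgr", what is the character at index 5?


Input string: 'jmauwjjgr'
Operation: get character at index 5
Index mapping: s[0]='j', s[1]='m', s[2]='a', s[3]='u', s[4]='w', s[5]='j'
Result: 'j'


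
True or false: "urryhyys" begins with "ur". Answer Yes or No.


Input string: 'urryhyys'
Prefix to check: 'ur'
First 2 characters of input: 'ur'
Match: True
Result: Yes


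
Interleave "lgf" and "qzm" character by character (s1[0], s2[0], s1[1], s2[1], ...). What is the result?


String 1: 'lgf'
String 2: 'qzm'
Operation: alternate characters
Pairs: 'l'+'q', 'g'+'z', 'f'+'m'
Result: lqgzfm


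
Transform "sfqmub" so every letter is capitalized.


Input string: 'sfqmub'
Operation: convert each letter to uppercase
Mapping: 's'->'S', 'f'->'F', 'q'->'Q', 'm'->'M', 'u'->'U', 'b'->'B'
Result: SFQMUB


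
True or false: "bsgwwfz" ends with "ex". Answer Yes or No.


Input string: 'bsgwwfz'
Suffix to check: 'ex'
Last 2 characters of input: 'fz'
Match: False
Result: No


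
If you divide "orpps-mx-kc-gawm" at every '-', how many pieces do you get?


Input string: 'orpps-mx-kc-gawm'
Delimiter: '-'
Split result: 'orpps', 'mx', 'kc', 'gawm'
Number of parts: 4


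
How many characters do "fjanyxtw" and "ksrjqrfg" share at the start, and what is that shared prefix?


String 1: 'fjanyxtw'
String 2: 'ksrjqrfg'
Compare position by position:
pos 0: 'f' vs 'k' differ -> stop
Longest common prefix: "" (length 0)


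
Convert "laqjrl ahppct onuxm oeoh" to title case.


Input string: 'laqjrl ahppct onuxm oeoh'
Operation: capitalize first letter of each word
Word transformations: 'laqjrl'->'Laqjrl', 'ahppct'->'Ahppct', 'onuxm'->'Onuxm', 'oeoh'->'Oeoh'
Result: Laqjrl Ahppct Onuxm Oeoh


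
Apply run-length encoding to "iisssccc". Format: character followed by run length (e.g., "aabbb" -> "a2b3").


Input: 'iisssccc'
Operation: identify consecutive runs
Runs: 'ii' -> i2, 'sss' -> s3, 'ccc' -> c3
Encoded: i2s3c3


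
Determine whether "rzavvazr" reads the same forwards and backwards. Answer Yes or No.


Input string: 'rzavvazr'
Reversed: 'rzavvazr'
Compare pairs: s[0]='r' vs s[7]='r' (match), s[1]='z' vs s[6]='z' (match), s[2]='a' vs s[5]='a' (match), s[3]='v' vs s[4]='v' (match)
Palindrome: Yes


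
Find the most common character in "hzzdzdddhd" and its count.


Input: 'hzzdzdddhd'
Operation: tally each character
Counts: 'd':5, 'h':2, 'z':3
Maximum: 'd' appears 5 times


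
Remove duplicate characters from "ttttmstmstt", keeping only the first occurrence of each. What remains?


Input: 'ttttmstmstt'
Operation: keep first occurrence of each character
Scan: s[0]='t' new -> keep; s[1]='t' seen -> skip; s[2]='t' seen -> skip; s[3]='t' seen -> skip; s[4]='m' new -> keep; s[5]='s' new -> keep; s[6]='t' seen -> skip; s[7]='m' seen -> skip; s[8]='s' seen -> skip; s[9]='t' seen -> skip; s[10]='t' seen -> skip
Result: tms


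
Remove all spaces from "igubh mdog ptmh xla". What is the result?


Input string: 'igubh mdog ptmh xla'
Operation: remove all spaces
Words: 'igubh', 'mdog', 'ptmh', 'xla'
Join without spaces: igubhmdogptmhxla


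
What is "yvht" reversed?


Input string: 'yvht'
Operation: reverse character order
Original order: 'y' -> 'v' -> 'h' -> 't'
Reversed order: 't' -> 'h' -> 'v' -> 'y'
Result: thvy


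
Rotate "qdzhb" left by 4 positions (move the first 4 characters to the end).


Input: 'qdzhb', shift = 4
Operation: split at index 4 and swap parts
Front part s[0:4] = 'qdzh'
Back part s[4:] = 'b'
Rotated = back + front = 'b' + 'qdzh'
Result: bqdzh


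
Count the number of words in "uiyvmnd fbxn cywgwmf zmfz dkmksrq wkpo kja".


Input string: 'uiyvmnd fbxn cywgwmf zmfz dkmksrq wkpo kja'
Operation: split by spaces
Words found: 'uiyvmnd', 'fbxn', 'cywgwmf', 'zmfz', 'dkmksrq', 'wkpo', 'kja'
Word count: 7


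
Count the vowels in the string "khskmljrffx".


Input string: 'khskmljrffx'
Operation: count vowels (a, e, i, o, u)
Scan: s[0]='k', s[1]='h', s[2]='s', s[3]='k', s[4]='m', s[5]='l', s[6]='j', s[7]='r', s[8]='f', s[9]='f', s[10]='x'
Vowels found: 0
Result: 0


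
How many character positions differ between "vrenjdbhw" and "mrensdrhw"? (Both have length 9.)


String 1: 'vrenjdbhw'
String 2: 'mrensdrhw'
Compare each position: pos 0: 'v'!='m', pos 1: 'r'=='r', pos 2: 'e'=='e', pos 3: 'n'=='n', pos 4: 'j'!='s', pos 5: 'd'=='d', pos 6: 'b'!='r', pos 7: 'h'=='h', pos 8: 'w'=='w'
Differing positions: 3
Hamming distance: 3


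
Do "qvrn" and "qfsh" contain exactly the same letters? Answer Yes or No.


String 1: 'qvrn' -> sorted: 'nqrv'
String 2: 'qfsh' -> sorted: 'fhqs'
Compare sorted forms: 'nqrv' != 'fhqs'
Anagram: No


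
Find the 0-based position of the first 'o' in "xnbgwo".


Input string: 'xnbgwo'
Target: 'o'
Scanning left to right: s[0]='x', s[1]='n', s[2]='b', s[3]='g', s[4]='w', s[5]='o'
First match at index: 5


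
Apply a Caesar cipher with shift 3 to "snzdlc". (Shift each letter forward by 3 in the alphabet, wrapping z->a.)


Input: 'snzdlc', shift = 3
Operation: for each letter, (position + 3) mod 26
Mapping: 's'(18+3=21)->'v', 'n'(13+3=16)->'q', 'z'(25+3=28, 28 mod 26=2)->'c', 'd'(3+3=6)->'g', 'l'(11+3=14)->'o', 'c'(2+3=5)->'f'
Result: vqcgof


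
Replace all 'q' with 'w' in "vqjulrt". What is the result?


Input string: 'vqjulrt'
Operation: replace 'q' with 'w'
Positions of 'q': 1
After replacement: vwjulrt


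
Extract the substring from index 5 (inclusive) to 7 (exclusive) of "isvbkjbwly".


Input string: 'isvbkjbwly'
Operation: slice [5:7]
Extract characters: s[5]='j', s[6]='b'
Result: jb


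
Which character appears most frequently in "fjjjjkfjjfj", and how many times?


Input: 'fjjjjkfjjfj'
Operation: tally each character
Counts: 'f':3, 'j':7, 'k':1
Maximum: 'j' appears 7 times


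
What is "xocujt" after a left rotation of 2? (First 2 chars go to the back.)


Input: 'xocujt', shift = 2
Operation: split at index 2 and swap parts
Front part s[0:2] = 'xo'
Back part s[2:] = 'cujt'
Rotated = back + front = 'cujt' + 'xo'
Result: cujtxo


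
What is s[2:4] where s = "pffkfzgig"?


Input string: 'pffkfzgig'
Operation: slice [2:4]
Extract characters: s[2]='f', s[3]='k'
Result: fk


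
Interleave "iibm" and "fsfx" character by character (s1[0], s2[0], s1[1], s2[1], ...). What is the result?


String 1: 'iibm'
String 2: 'fsfx'
Operation: alternate characters
Pairs: 'i'+'f', 'i'+'s', 'b'+'f', 'm'+'x'
Result: ifisbfmx


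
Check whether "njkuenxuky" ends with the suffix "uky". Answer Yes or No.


Input string: 'njkuenxuky'
Suffix to check: 'uky'
Last 3 characters of input: 'uky'
Match: True
Result: Yes


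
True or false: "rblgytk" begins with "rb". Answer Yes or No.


Input string: 'rblgytk'
Prefix to check: 'rb'
First 2 characters of input: 'rb'
Match: True
Result: Yes


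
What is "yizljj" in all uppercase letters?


Input string: 'yizljj'
Operation: convert each letter to uppercase
Mapping: 'y'->'Y', 'i'->'I', 'z'->'Z', 'l'->'L', 'j'->'J', 'j'->'J'
Result: YIZLJJ


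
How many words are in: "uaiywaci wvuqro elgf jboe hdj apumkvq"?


Input string: 'uaiywaci wvuqro elgf jboe hdj apumkvq'
Operation: split by spaces
Words found: 'uaiywaci', 'wvuqro', 'elgf', 'jboe', 'hdj', 'apumkvq'
Word count: 6


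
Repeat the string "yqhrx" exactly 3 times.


Input string: 'yqhrx'
Operation: repeat 3 times
Concatenation: 'yqhrx' + 'yqhrx' + 'yqhrx'
Result: yqhrxyqhrxyqhrx


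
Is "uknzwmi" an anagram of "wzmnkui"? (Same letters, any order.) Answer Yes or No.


String 1: 'wzmnkui' -> sorted: 'ikmnuwz'
String 2: 'uknzwmi' -> sorted: 'ikmnuwz'
Compare sorted forms: 'ikmnuwz' == 'ikmnuwz'
Anagram: Yes


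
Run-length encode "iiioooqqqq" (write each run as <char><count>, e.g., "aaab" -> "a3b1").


Input: 'iiioooqqqq'
Operation: identify consecutive runs
Runs: 'iii' -> i3, 'ooo' -> o3, 'qqqq' -> q4
Encoded: i3o3q4


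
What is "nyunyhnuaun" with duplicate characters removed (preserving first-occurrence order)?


Input: 'nyunyhnuaun'
Operation: keep first occurrence of each character
Scan: s[0]='n' new -> keep; s[1]='y' new -> keep; s[2]='u' new -> keep; s[3]='n' seen -> skip; s[4]='y' seen -> skip; s[5]='h' new -> keep; s[6]='n' seen -> skip; s[7]='u' seen -> skip; s[8]='a' new -> keep; s[9]='u' seen -> skip; s[10]='n' seen -> skip
Result: nyuha


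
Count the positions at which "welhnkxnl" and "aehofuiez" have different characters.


String 1: 'welhnkxnl'
String 2: 'aehofuiez'
Compare each position: pos 0: 'w'!='a', pos 1: 'e'=='e', pos 2: 'l'!='h', pos 3: 'h'!='o', pos 4: 'n'!='f', pos 5: 'k'!='u', pos 6: 'x'!='i', pos 7: 'n'!='e', pos 8: 'l'!='z'
Differing positions: 8
Hamming distance: 8


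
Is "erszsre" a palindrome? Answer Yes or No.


Input string: 'erszsre'
Reversed: 'erszsre'
Compare pairs: s[0]='e' vs s[6]='e' (match), s[1]='r' vs s[5]='r' (match), s[2]='s' vs s[4]='s' (match)
Palindrome: Yes


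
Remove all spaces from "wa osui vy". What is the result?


Input string: 'wa osui vy'
Operation: remove all spaces
Words: 'wa', 'osui', 'vy'
Join without spaces: waosuivy


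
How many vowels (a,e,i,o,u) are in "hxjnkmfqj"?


Input string: 'hxjnkmfqj'
Operation: count vowels (a, e, i, o, u)
Scan: s[0]='h', s[1]='x', s[2]='j', s[3]='n', s[4]='k', s[5]='m', s[6]='f', s[7]='q', s[8]='j'
Vowels found: 0
Result: 0


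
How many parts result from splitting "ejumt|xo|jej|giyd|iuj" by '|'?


Input string: 'ejumt|xo|jej|giyd|iuj'
Delimiter: '|'
Split result: 'ejumt', 'xo', 'jej', 'giyd', 'iuj'
Number of parts: 5


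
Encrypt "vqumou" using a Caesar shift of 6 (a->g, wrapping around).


Input: 'vqumou', shift = 6
Operation: for each letter, (position + 6) mod 26
Mapping: 'v'(21+6=27, 27 mod 26=1)->'b', 'q'(16+6=22)->'w', 'u'(20+6=26, 26 mod 26=0)->'a', 'm'(12+6=18)->'s', 'o'(14+6=20)->'u', 'u'(20+6=26, 26 mod 26=0)->'a'
Result: bwasua


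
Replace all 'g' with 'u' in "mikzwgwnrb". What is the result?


Input string: 'mikzwgwnrb'
Operation: replace 'g' with 'u'
Positions of 'g': 5
After replacement: mikzwuwnrb


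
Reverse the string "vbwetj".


Input string: 'vbwetj'
Operation: reverse character order
Original order: 'v' -> 'b' -> 'w' -> 'e' -> 't' -> 'j'
Reversed order: 'j' -> 't' -> 'e' -> 'w' -> 'b' -> 'v'
Result: jtewbv


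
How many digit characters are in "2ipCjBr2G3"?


Input string: '2ipCjBr2G3'
Operation: count digit characters (0-9)
Scan: '2'(digit), 'i', 'p', 'C', 'j', 'B', 'r', '2'(digit), 'G', '3'(digit)
Digits found: 3
Result: 3


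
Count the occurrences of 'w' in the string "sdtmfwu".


Input string: 'sdtmfwu'
Target character: 'w'
Scan each position: s[5]='w'
Matches found at indices: 5
Total: 1


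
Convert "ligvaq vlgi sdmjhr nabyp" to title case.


Input string: 'ligvaq vlgi sdmjhr nabyp'
Operation: capitalize first letter of each word
Word transformations: 'ligvaq'->'Ligvaq', 'vlgi'->'Vlgi', 'sdmjhr'->'Sdmjhr', 'nabyp'->'Nabyp'
Result: Ligvaq Vlgi Sdmjhr Nabyp


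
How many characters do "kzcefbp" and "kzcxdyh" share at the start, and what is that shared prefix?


String 1: 'kzcefbp'
String 2: 'kzcxdyh'
Compare position by position:
pos 0: 'k' vs 'k' match
pos 1: 'z' vs 'z' match
pos 2: 'c' vs 'c' match
pos 3: 'e' vs 'x' differ -> stop
Longest common prefix: "kzc" (length 3)


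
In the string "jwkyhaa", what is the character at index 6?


Input string: 'jwkyhaa'
Operation: get character at index 6
Index mapping: s[0]='j', s[1]='w', s[2]='k', s[3]='y', s[4]='h', s[5]='a', s[6]='a'
Result: 'a'


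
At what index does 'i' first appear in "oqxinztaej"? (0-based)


Input string: 'oqxinztaej'
Target: 'i'
Scanning left to right: s[0]='o', s[1]='q', s[2]='x', s[3]='i'
First match at index: 3


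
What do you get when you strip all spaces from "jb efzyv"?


Input string: 'jb efzyv'
Operation: remove all spaces
Words: 'jb', 'efzyv'
Join without spaces: jbefzyv


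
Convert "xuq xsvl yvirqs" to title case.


Input string: 'xuq xsvl yvirqs'
Operation: capitalize first letter of each word
Word transformations: 'xuq'->'Xuq', 'xsvl'->'Xsvl', 'yvirqs'->'Yvirqs'
Result: Xuq Xsvl Yvirqs


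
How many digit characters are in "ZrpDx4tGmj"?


Input string: 'ZrpDx4tGmj'
Operation: count digit characters (0-9)
Scan: 'Z', 'r', 'p', 'D', 'x', '4'(digit), 't', 'G', 'm', 'j'
Digits found: 1
Result: 1


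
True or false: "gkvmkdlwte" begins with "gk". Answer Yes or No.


Input string: 'gkvmkdlwte'
Prefix to check: 'gk'
First 2 characters of input: 'gk'
Match: True
Result: Yes


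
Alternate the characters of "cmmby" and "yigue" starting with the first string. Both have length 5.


String 1: 'cmmby'
String 2: 'yigue'
Operation: alternate characters
Pairs: 'c'+'y', 'm'+'i', 'm'+'g', 'b'+'u', 'y'+'e'
Result: cymimgbuye


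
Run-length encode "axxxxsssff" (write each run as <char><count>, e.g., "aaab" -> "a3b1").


Input: 'axxxxsssff'
Operation: identify consecutive runs
Runs: 'a' -> a1, 'xxxx' -> x4, 'sss' -> s3, 'ff' -> f2
Encoded: a1x4s3f2


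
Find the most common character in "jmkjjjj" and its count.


Input: 'jmkjjjj'
Operation: tally each character
Counts: 'j':5, 'k':1, 'm':1
Maximum: 'j' appears 5 times


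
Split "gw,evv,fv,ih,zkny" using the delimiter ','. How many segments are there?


Input string: 'gw,evv,fv,ih,zkny'
Delimiter: ','
Split result: 'gw', 'evv', 'fv', 'ih', 'zkny'
Number of parts: 5


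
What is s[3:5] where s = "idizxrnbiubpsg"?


Input string: 'idizxrnbiubpsg'
Operation: slice [3:5]
Extract characters: s[3]='z', s[4]='x'
Result: zx


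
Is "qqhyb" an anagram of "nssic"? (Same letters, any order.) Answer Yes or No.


String 1: 'nssic' -> sorted: 'cinss'
String 2: 'qqhyb' -> sorted: 'bhqqy'
Compare sorted forms: 'cinss' != 'bhqqy'
Anagram: No


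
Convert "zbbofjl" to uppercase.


Input string: 'zbbofjl'
Operation: convert each letter to uppercase
Mapping: 'z'->'Z', 'b'->'B', 'b'->'B', 'o'->'O', 'f'->'F', 'j'->'J', 'l'->'L'
Result: ZBBOFJL


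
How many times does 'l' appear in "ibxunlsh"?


Input string: 'ibxunlsh'
Target character: 'l'
Scan each position: s[5]='l'
Matches found at indices: 5
Total: 1


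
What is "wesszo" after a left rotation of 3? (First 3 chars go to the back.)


Input: 'wesszo', shift = 3
Operation: split at index 3 and swap parts
Front part s[0:3] = 'wes'
Back part s[3:] = 'szo'
Rotated = back + front = 'szo' + 'wes'
Result: szowes


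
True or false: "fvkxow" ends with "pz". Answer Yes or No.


Input string: 'fvkxow'
Suffix to check: 'pz'
Last 2 characters of input: 'ow'
Match: False
Result: No


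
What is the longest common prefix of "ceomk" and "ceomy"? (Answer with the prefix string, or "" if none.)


String 1: 'ceomk'
String 2: 'ceomy'
Compare position by position:
pos 0: 'c' vs 'c' match
pos 1: 'e' vs 'e' match
pos 2: 'o' vs 'o' match
pos 3: 'm' vs 'm' match
pos 4: 'k' vs 'y' differ -> stop
Longest common prefix: "ceom" (length 4)


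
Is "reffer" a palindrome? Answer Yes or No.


Input string: 'reffer'
Reversed: 'reffer'
Compare pairs: s[0]='r' vs s[5]='r' (match), s[1]='e' vs s[4]='e' (match), s[2]='f' vs s[3]='f' (match)
Palindrome: Yes


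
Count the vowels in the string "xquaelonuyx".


Input string: 'xquaelonuyx'
Operation: count vowels (a, e, i, o, u)
Scan: s[0]='x', s[1]='q', s[2]='u' (vowel), s[3]='a' (vowel), s[4]='e' (vowel), s[5]='l', s[6]='o' (vowel), s[7]='n', s[8]='u' (vowel), s[9]='y', s[10]='x'
Vowels found: 5
Result: 5


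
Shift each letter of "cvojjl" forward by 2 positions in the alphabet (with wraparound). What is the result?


Input: 'cvojjl', shift = 2
Operation: for each letter, (position + 2) mod 26
Mapping: 'c'(2+2=4)->'e', 'v'(21+2=23)->'x', 'o'(14+2=16)->'q', 'j'(9+2=11)->'l', 'j'(9+2=11)->'l', 'l'(11+2=13)->'n'
Result: exqlln


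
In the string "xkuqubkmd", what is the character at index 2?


Input string: 'xkuqubkmd'
Operation: get character at index 2
Index mapping: s[0]='x', s[1]='k', s[2]='u'
Result: 'u'


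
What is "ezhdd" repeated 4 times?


Input string: 'ezhdd'
Operation: repeat 4 times
Concatenation: 'ezhdd' + 'ezhdd' + 'ezhdd' + 'ezhdd'
Result: ezhddezhddezhddezhdd


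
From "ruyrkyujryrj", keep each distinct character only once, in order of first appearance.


Input: 'ruyrkyujryrj'
Operation: keep first occurrence of each character
Scan: s[0]='r' new -> keep; s[1]='u' new -> keep; s[2]='y' new -> keep; s[3]='r' seen -> skip; s[4]='k' new -> keep; s[5]='y' seen -> skip; s[6]='u' seen -> skip; s[7]='j' new -> keep; s[8]='r' seen -> skip; s[9]='y' seen -> skip; s[10]='r' seen -> skip; s[11]='j' seen -> skip
Result: ruykj


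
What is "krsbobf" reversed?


Input string: 'krsbobf'
Operation: reverse character order
Original order: 'k' -> 'r' -> 's' -> 'b' -> 'o' -> 'b' -> 'f'
Reversed order: 'f' -> 'b' -> 'o' -> 'b' -> 's' -> 'r' -> 'k'
Result: fbobsrk


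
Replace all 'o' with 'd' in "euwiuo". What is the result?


Input string: 'euwiuo'
Operation: replace 'o' with 'd'
Positions of 'o': 5
After replacement: euwiud


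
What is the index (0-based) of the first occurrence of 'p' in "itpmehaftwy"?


Input string: 'itpmehaftwy'
Target: 'p'
Scanning left to right: s[0]='i', s[1]='t', s[2]='p'
First match at index: 2


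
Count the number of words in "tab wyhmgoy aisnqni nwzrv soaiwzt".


Input string: 'tab wyhmgoy aisnqni nwzrv soaiwzt'
Operation: split by spaces
Words found: 'tab', 'wyhmgoy', 'aisnqni', 'nwzrv', 'soaiwzt'
Word count: 5


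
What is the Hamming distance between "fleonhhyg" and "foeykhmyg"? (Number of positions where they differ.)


String 1: 'fleonhhyg'
String 2: 'foeykhmyg'
Compare each position: pos 0: 'f'=='f', pos 1: 'l'!='o', pos 2: 'e'=='e', pos 3: 'o'!='y', pos 4: 'n'!='k', pos 5: 'h'=='h', pos 6: 'h'!='m', pos 7: 'y'=='y', pos 8: 'g'=='g'
Differing positions: 4
Hamming distance: 4


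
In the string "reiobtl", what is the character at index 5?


Input string: 'reiobtl'
Operation: get character at index 5
Index mapping: s[0]='r', s[1]='e', s[2]='i', s[3]='o', s[4]='b', s[5]='t'
Result: 't'


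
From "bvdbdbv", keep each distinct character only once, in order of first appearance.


Input: 'bvdbdbv'
Operation: keep first occurrence of each character
Scan: s[0]='b' new -> keep; s[1]='v' new -> keep; s[2]='d' new -> keep; s[3]='b' seen -> skip; s[4]='d' seen -> skip; s[5]='b' seen -> skip; s[6]='v' seen -> skip
Result: bvd


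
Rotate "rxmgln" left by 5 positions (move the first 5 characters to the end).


Input: 'rxmgln', shift = 5
Operation: split at index 5 and swap parts
Front part s[0:5] = 'rxmgl'
Back part s[5:] = 'n'
Rotated = back + front = 'n' + 'rxmgl'
Result: nrxmgl


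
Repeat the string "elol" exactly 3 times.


Input string: 'elol'
Operation: repeat 3 times
Concatenation: 'elol' + 'elol' + 'elol'
Result: elolelolelol


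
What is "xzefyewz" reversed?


Input string: 'xzefyewz'
Operation: reverse character order
Original order: 'x' -> 'z' -> 'e' -> 'f' -> 'y' -> 'e' -> 'w' -> 'z'
Reversed order: 'z' -> 'w' -> 'e' -> 'y' -> 'f' -> 'e' -> 'z' -> 'x'
Result: zweyfezx


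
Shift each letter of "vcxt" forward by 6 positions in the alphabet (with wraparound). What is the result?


Input: 'vcxt', shift = 6
Operation: for each letter, (position + 6) mod 26
Mapping: 'v'(21+6=27, 27 mod 26=1)->'b', 'c'(2+6=8)->'i', 'x'(23+6=29, 29 mod 26=3)->'d', 't'(19+6=25)->'z'
Result: bidz


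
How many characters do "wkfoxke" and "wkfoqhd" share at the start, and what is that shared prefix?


String 1: 'wkfoxke'
String 2: 'wkfoqhd'
Compare position by position:
pos 0: 'w' vs 'w' match
pos 1: 'k' vs 'k' match
pos 2: 'f' vs 'f' match
pos 3: 'o' vs 'o' match
pos 4: 'x' vs 'q' differ -> stop
Longest common prefix: "wkfo" (length 4)


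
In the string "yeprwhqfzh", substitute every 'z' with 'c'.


Input string: 'yeprwhqfzh'
Operation: replace 'z' with 'c'
Positions of 'z': 8
After replacement: yeprwhqfch


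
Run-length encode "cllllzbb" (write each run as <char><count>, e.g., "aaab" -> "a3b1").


Input: 'cllllzbb'
Operation: identify consecutive runs
Runs: 'c' -> c1, 'llll' -> l4, 'z' -> z1, 'bb' -> b2
Encoded: c1l4z1b2


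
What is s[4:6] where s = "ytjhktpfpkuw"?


Input string: 'ytjhktpfpkuw'
Operation: slice [4:6]
Extract characters: s[4]='k', s[5]='t'
Result: kt


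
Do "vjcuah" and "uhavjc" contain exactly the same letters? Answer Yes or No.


String 1: 'vjcuah' -> sorted: 'achjuv'
String 2: 'uhavjc' -> sorted: 'achjuv'
Compare sorted forms: 'achjuv' == 'achjuv'
Anagram: Yes


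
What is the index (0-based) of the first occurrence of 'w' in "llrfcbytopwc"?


Input string: 'llrfcbytopwc'
Target: 'w'
Scanning left to right: s[0]='l', s[1]='l', s[2]='r', s[3]='f', s[4]='c', s[5]='b', s[6]='y', s[7]='t', s[8]='o', s[9]='p', s[10]='w'
First match at index: 10


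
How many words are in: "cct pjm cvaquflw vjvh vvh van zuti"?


Input string: 'cct pjm cvaquflw vjvh vvh van zuti'
Operation: split by spaces
Words found: 'cct', 'pjm', 'cvaquflw', 'vjvh', 'vvh', 'van', 'zuti'
Word count: 7


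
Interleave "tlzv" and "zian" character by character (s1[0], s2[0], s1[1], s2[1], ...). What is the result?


String 1: 'tlzv'
String 2: 'zian'
Operation: alternate characters
Pairs: 't'+'z', 'l'+'i', 'z'+'a', 'v'+'n'
Result: tzlizavn


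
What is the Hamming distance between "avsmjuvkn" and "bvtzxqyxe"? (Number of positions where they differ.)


String 1: 'avsmjuvkn'
String 2: 'bvtzxqyxe'
Compare each position: pos 0: 'a'!='b', pos 1: 'v'=='v', pos 2: 's'!='t', pos 3: 'm'!='z', pos 4: 'j'!='x', pos 5: 'u'!='q', pos 6: 'v'!='y', pos 7: 'k'!='x', pos 8: 'n'!='e'
Differing positions: 8
Hamming distance: 8


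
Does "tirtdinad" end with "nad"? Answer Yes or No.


Input string: 'tirtdinad'
Suffix to check: 'nad'
Last 3 characters of input: 'nad'
Match: True
Result: Yes


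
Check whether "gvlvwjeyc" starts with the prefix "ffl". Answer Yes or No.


Input string: 'gvlvwjeyc'
Prefix to check: 'ffl'
First 3 characters of input: 'gvl'
Match: False
Result: No


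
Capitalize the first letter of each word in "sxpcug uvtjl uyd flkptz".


Input string: 'sxpcug uvtjl uyd flkptz'
Operation: capitalize first letter of each word
Word transformations: 'sxpcug'->'Sxpcug', 'uvtjl'->'Uvtjl', 'uyd'->'Uyd', 'flkptz'->'Flkptz'
Result: Sxpcug Uvtjl Uyd Flkptz


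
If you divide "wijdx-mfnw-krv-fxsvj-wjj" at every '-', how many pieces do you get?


Input string: 'wijdx-mfnw-krv-fxsvj-wjj'
Delimiter: '-'
Split result: 'wijdx', 'mfnw', 'krv', 'fxsvj', 'wjj'
Number of parts: 5


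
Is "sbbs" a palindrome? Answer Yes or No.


Input string: 'sbbs'
Reversed: 'sbbs'
Compare pairs: s[0]='s' vs s[3]='s' (match), s[1]='b' vs s[2]='b' (match)
Palindrome: Yes


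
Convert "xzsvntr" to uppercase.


Input string: 'xzsvntr'
Operation: convert each letter to uppercase
Mapping: 'x'->'X', 'z'->'Z', 's'->'S', 'v'->'V', 'n'->'N', 't'->'T', 'r'->'R'
Result: XZSVNTR


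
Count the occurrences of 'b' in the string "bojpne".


Input string: 'bojpne'
Target character: 'b'
Scan each position: s[0]='b'
Matches found at indices: 0
Total: 1


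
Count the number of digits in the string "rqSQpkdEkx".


Input string: 'rqSQpkdEkx'
Operation: count digit characters (0-9)
Scan: 'r', 'q', 'S', 'Q', 'p', 'k', 'd', 'E', 'k', 'x'
Digits found: 0
Result: 0


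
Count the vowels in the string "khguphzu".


Input string: 'khguphzu'
Operation: count vowels (a, e, i, o, u)
Scan: s[0]='k', s[1]='h', s[2]='g', s[3]='u' (vowel), s[4]='p', s[5]='h', s[6]='z', s[7]='u' (vowel)
Vowels found: 2
Result: 2


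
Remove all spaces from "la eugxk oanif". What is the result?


Input string: 'la eugxk oanif'
Operation: remove all spaces
Words: 'la', 'eugxk', 'oanif'
Join without spaces: laeugxkoanif


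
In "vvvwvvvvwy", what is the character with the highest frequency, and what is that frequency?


Input: 'vvvwvvvvwy'
Operation: tally each character
Counts: 'v':7, 'w':2, 'y':1
Maximum: 'v' appears 7 times


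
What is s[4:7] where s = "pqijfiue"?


Input string: 'pqijfiue'
Operation: slice [4:7]
Extract characters: s[4]='f', s[5]='i', s[6]='u'
Result: fiu


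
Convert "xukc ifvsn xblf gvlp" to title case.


Input string: 'xukc ifvsn xblf gvlp'
Operation: capitalize first letter of each word
Word transformations: 'xukc'->'Xukc', 'ifvsn'->'Ifvsn', 'xblf'->'Xblf', 'gvlp'->'Gvlp'
Result: Xukc Ifvsn Xblf Gvlp


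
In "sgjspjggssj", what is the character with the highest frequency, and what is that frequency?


Input: 'sgjspjggssj'
Operation: tally each character
Counts: 'g':3, 'j':3, 'p':1, 's':4
Maximum: 's' appears 4 times


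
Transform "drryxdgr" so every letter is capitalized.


Input string: 'drryxdgr'
Operation: convert each letter to uppercase
Mapping: 'd'->'D', 'r'->'R', 'r'->'R', 'y'->'Y', 'x'->'X', 'd'->'D', 'g'->'G', 'r'->'R'
Result: DRRYXDGR


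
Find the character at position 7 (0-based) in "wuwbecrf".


Input string: 'wuwbecrf'
Operation: get character at index 7
Index mapping: s[0]='w', s[1]='u', s[2]='w', s[3]='b', s[4]='e', s[5]='c', s[6]='r', s[7]='f'
Result: 'f'


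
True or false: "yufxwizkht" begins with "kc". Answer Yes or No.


Input string: 'yufxwizkht'
Prefix to check: 'kc'
First 2 characters of input: 'yu'
Match: False
Result: No


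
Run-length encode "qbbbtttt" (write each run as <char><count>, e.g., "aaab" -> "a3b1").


Input: 'qbbbtttt'
Operation: identify consecutive runs
Runs: 'q' -> q1, 'bbb' -> b3, 'tttt' -> t4
Encoded: q1b3t4


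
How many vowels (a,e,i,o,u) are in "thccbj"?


Input string: 'thccbj'
Operation: count vowels (a, e, i, o, u)
Scan: s[0]='t', s[1]='h', s[2]='c', s[3]='c', s[4]='b', s[5]='j'
Vowels found: 0
Result: 0


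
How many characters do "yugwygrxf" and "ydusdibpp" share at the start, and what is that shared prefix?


String 1: 'yugwygrxf'
String 2: 'ydusdibpp'
Compare position by position:
pos 0: 'y' vs 'y' match
pos 1: 'u' vs 'd' differ -> stop
Longest common prefix: "y" (length 1)


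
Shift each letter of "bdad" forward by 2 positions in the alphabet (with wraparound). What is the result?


Input: 'bdad', shift = 2
Operation: for each letter, (position + 2) mod 26
Mapping: 'b'(1+2=3)->'d', 'd'(3+2=5)->'f', 'a'(0+2=2)->'c', 'd'(3+2=5)->'f'
Result: dfcf


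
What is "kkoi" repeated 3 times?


Input string: 'kkoi'
Operation: repeat 3 times
Concatenation: 'kkoi' + 'kkoi' + 'kkoi'
Result: kkoikkoikkoi


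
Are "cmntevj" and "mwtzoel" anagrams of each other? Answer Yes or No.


String 1: 'cmntevj' -> sorted: 'cejmntv'
String 2: 'mwtzoel' -> sorted: 'elmotwz'
Compare sorted forms: 'cejmntv' != 'elmotwz'
Anagram: No


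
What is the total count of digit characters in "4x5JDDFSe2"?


Input string: '4x5JDDFSe2'
Operation: count digit characters (0-9)
Scan: '4'(digit), 'x', '5'(digit), 'J', 'D', 'D', 'F', 'S', 'e', '2'(digit)
Digits found: 3
Result: 3


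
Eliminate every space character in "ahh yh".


Input string: 'ahh yh'
Operation: remove all spaces
Words: 'ahh', 'yh'
Join without spaces: ahhyh


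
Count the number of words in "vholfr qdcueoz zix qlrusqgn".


Input string: 'vholfr qdcueoz zix qlrusqgn'
Operation: split by spaces
Words found: 'vholfr', 'qdcueoz', 'zix', 'qlrusqgn'
Word count: 4


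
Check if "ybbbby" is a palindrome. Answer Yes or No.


Input string: 'ybbbby'
Reversed: 'ybbbby'
Compare pairs: s[0]='y' vs s[5]='y' (match), s[1]='b' vs s[4]='b' (match), s[2]='b' vs s[3]='b' (match)
Palindrome: Yes


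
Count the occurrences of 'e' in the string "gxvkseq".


Input string: 'gxvkseq'
Target character: 'e'
Scan each position: s[5]='e'
Matches found at indices: 5
Total: 1


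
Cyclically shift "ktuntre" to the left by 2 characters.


Input: 'ktuntre', shift = 2
Operation: split at index 2 and swap parts
Front part s[0:2] = 'kt'
Back part s[2:] = 'untre'
Rotated = back + front = 'untre' + 'kt'
Result: untrekt


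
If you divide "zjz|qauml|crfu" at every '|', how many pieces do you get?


Input string: 'zjz|qauml|crfu'
Delimiter: '|'
Split result: 'zjz', 'qauml', 'crfu'
Number of parts: 3


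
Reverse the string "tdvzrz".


Input string: 'tdvzrz'
Operation: reverse character order
Original order: 't' -> 'd' -> 'v' -> 'z' -> 'r' -> 'z'
Reversed order: 'z' -> 'r' -> 'z' -> 'v' -> 'd' -> 't'
Result: zrzvdt


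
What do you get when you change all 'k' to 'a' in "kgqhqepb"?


Input string: 'kgqhqepb'
Operation: replace 'k' with 'a'
Positions of 'k': 0
After replacement: agqhqepb


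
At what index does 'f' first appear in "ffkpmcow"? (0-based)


Input string: 'ffkpmcow'
Target: 'f'
Scanning left to right: s[0]='f'
First match at index: 0


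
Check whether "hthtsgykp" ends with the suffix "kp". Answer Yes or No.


Input string: 'hthtsgykp'
Suffix to check: 'kp'
Last 2 characters of input: 'kp'
Match: True
Result: Yes


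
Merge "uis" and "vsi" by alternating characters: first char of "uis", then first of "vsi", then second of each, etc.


String 1: 'uis'
String 2: 'vsi'
Operation: alternate characters
Pairs: 'u'+'v', 'i'+'s', 's'+'i'
Result: uvissi


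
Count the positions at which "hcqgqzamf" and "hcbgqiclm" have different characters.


String 1: 'hcqgqzamf'
String 2: 'hcbgqiclm'
Compare each position: pos 0: 'h'=='h', pos 1: 'c'=='c', pos 2: 'q'!='b', pos 3: 'g'=='g', pos 4: 'q'=='q', pos 5: 'z'!='i', pos 6: 'a'!='c', pos 7: 'm'!='l', pos 8: 'f'!='m'
Differing positions: 5
Hamming distance: 5


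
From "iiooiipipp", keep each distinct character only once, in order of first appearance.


Input: 'iiooiipipp'
Operation: keep first occurrence of each character
Scan: s[0]='i' new -> keep; s[1]='i' seen -> skip; s[2]='o' new -> keep; s[3]='o' seen -> skip; s[4]='i' seen -> skip; s[5]='i' seen -> skip; s[6]='p' new -> keep; s[7]='i' seen -> skip; s[8]='p' seen -> skip; s[9]='p' seen -> skip
Result: iop


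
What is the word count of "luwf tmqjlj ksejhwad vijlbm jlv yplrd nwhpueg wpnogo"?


Input string: 'luwf tmqjlj ksejhwad vijlbm jlv yplrd nwhpueg wpnogo'
Operation: split by spaces
Words found: 'luwf', 'tmqjlj', 'ksejhwad', 'vijlbm', 'jlv', 'yplrd', 'nwhpueg', 'wpnogo'
Word count: 8


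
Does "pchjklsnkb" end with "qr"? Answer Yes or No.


Input string: 'pchjklsnkb'
Suffix to check: 'qr'
Last 2 characters of input: 'kb'
Match: False
Result: No


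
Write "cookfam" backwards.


Input string: 'cookfam'
Operation: reverse character order
Original order: 'c' -> 'o' -> 'o' -> 'k' -> 'f' -> 'a' -> 'm'
Reversed order: 'm' -> 'a' -> 'f' -> 'k' -> 'o' -> 'o' -> 'c'
Result: mafkooc


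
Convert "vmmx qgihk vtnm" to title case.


Input string: 'vmmx qgihk vtnm'
Operation: capitalize first letter of each word
Word transformations: 'vmmx'->'Vmmx', 'qgihk'->'Qgihk', 'vtnm'->'Vtnm'
Result: Vmmx Qgihk Vtnm


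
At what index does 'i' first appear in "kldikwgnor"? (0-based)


Input string: 'kldikwgnor'
Target: 'i'
Scanning left to right: s[0]='k', s[1]='l', s[2]='d', s[3]='i'
First match at index: 3


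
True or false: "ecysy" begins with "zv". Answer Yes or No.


Input string: 'ecysy'
Prefix to check: 'zv'
First 2 characters of input: 'ec'
Match: False
Result: No


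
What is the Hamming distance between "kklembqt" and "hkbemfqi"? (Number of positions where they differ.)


String 1: 'kklembqt'
String 2: 'hkbemfqi'
Compare each position: pos 0: 'k'!='h', pos 1: 'k'=='k', pos 2: 'l'!='b', pos 3: 'e'=='e', pos 4: 'm'=='m', pos 5: 'b'!='f', pos 6: 'q'=='q', pos 7: 't'!='i'
Differing positions: 4
Hamming distance: 4


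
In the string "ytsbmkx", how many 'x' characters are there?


Input string: 'ytsbmkx'
Target character: 'x'
Scan each position: s[6]='x'
Matches found at indices: 6
Total: 1


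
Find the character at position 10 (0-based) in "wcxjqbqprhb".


Input string: 'wcxjqbqprhb'
Operation: get character at index 10
Index mapping: s[0]='w', s[1]='c', s[2]='x', s[3]='j', s[4]='q', s[5]='b', s[6]='q', s[7]='p', s[8]='r', s[9]='h', s[10]='b'
Result: 'b'


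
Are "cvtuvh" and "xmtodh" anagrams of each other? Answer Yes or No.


String 1: 'cvtuvh' -> sorted: 'chtuvv'
String 2: 'xmtodh' -> sorted: 'dhmotx'
Compare sorted forms: 'chtuvv' != 'dhmotx'
Anagram: No


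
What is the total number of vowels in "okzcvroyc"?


Input string: 'okzcvroyc'
Operation: count vowels (a, e, i, o, u)
Scan: s[0]='o' (vowel), s[1]='k', s[2]='z', s[3]='c', s[4]='v', s[5]='r', s[6]='o' (vowel), s[7]='y', s[8]='c'
Vowels found: 2
Result: 2


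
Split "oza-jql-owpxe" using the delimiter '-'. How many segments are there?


Input string: 'oza-jql-owpxe'
Delimiter: '-'
Split result: 'oza', 'jql', 'owpxe'
Number of parts: 3


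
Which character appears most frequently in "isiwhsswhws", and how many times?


Input: 'isiwhsswhws'
Operation: tally each character
Counts: 'h':2, 'i':2, 's':4, 'w':3
Maximum: 's' appears 4 times


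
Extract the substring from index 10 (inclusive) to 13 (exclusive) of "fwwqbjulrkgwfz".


Input string: 'fwwqbjulrkgwfz'
Operation: slice [10:13]
Extract characters: s[10]='g', s[11]='w', s[12]='f'
Result: gwf
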